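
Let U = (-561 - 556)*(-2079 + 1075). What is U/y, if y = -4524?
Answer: -280367/1131 ≈ -247.89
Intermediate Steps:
U = 1121468 (U = -1117*(-1004) = 1121468)
U/y = 1121468/(-4524) = 1121468*(-1/4524) = -280367/1131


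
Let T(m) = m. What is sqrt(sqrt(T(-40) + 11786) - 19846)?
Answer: sqrt(-19846 + sqrt(11746)) ≈ 140.49*I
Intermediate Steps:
sqrt(sqrt(T(-40) + 11786) - 19846) = sqrt(sqrt(-40 + 11786) - 19846) = sqrt(sqrt(11746) - 19846) = sqrt(-19846 + sqrt(11746))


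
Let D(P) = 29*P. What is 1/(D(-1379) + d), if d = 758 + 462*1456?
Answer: 1/633439 ≈ 1.5787e-6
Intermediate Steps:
d = 673430 (d = 758 + 672672 = 673430)
1/(D(-1379) + d) = 1/(29*(-1379) + 673430) = 1/(-39991 + 673430) = 1/633439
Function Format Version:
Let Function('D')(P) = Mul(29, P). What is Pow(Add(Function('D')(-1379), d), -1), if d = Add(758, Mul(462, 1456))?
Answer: Rational(1, 633439) ≈ 1.5787e-6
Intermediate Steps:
d = 673430 (d = Add(758, 672672) = 673430)
Pow(Add(Function('D')(-1379), d), -1) = Pow(Add(Mul(29, -1379), 673430), -1) = Pow(Add(-39991, 673430), -1) = Pow(633439, -1) = Rational(1, 633439)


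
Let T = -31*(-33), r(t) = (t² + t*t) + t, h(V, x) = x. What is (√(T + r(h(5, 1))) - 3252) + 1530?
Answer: -1722 + 3*√114 ≈ -1690.0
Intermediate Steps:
r(t) = t + 2*t² (r(t) = (t² + t²) + t = 2*t² + t = t + 2*t²)
T = 1023
(√(T + r(h(5, 1))) - 3252) + 1530 = (√(1023 + 1*(1 + 2*1)) - 3252) + 1530 = (√(1023 + 1*(1 + 2)) - 3252) + 1530 = (√(1023 + 1*3) - 3252) + 1530 = (√(1023 + 3) - 3252) + 1530 = (√1026 - 3252) + 1530 = (3*√114 - 3252) + 1530 = (-3252 + 3*√114) + 1530 = -1722 + 3*√114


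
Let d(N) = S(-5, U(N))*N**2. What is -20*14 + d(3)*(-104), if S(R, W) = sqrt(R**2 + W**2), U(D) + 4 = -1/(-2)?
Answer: -280 - 468*sqrt(149) ≈ -5992.7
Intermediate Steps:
U(D) = -7/2 (U(D) = -4 - 1/(-2) = -4 - 1*(-1/2) = -4 + 1/2 = -7/2)
d(N) = sqrt(149)*N**2/2 (d(N) = sqrt((-5)**2 + (-7/2)**2)*N**2 = sqrt(25 + 49/4)*N**2 = sqrt(149/4)*N**2 = (sqrt(149)/2)*N**2 = sqrt(149)*N**2/2)
-20*14 + d(3)*(-104) = -20*14 + ((1/2)*sqrt(149)*3**2)*(-104) = -280 + ((1/2)*sqrt(149)*9)*(-104) = -280 + (9*sqrt(149)/2)*(-104) = -280 - 468*sqrt(149)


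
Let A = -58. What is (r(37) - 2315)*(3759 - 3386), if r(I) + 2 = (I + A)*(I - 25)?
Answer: -958237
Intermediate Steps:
r(I) = -2 + (-58 + I)*(-25 + I) (r(I) = -2 + (I - 58)*(I - 25) = -2 + (-58 + I)*(-25 + I))
(r(37) - 2315)*(3759 - 3386) = ((1448 + 37² - 83*37) - 2315)*(3759 - 3386) = ((1448 + 1369 - 3071) - 2315)*373 = (-254 - 2315)*373 = -2569*373 = -958237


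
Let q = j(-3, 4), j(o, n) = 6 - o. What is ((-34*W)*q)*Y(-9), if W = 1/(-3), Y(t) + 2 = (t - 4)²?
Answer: 17034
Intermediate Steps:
Y(t) = -2 + (-4 + t)² (Y(t) = -2 + (t - 4)² = -2 + (-4 + t)²)
W = -⅓ ≈ -0.33333
q = 9 (q = 6 - 1*(-3) = 6 + 3 = 9)
((-34*W)*q)*Y(-9) = (-34*(-⅓)*9)*(-2 + (-4 - 9)²) = ((34/3)*9)*(-2 + (-13)²) = 102*(-2 + 169) = 102*167 = 17034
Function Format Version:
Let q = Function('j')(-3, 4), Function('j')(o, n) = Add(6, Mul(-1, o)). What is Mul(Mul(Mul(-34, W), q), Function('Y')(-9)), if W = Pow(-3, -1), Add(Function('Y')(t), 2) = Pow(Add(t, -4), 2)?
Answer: 17034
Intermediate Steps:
Function('Y')(t) = Add(-2, Pow(Add(-4, t), 2)) (Function('Y')(t) = Add(-2, Pow(Add(t, -4), 2)) = Add(-2, Pow(Add(-4, t), 2)))
W = Rational(-1, 3) ≈ -0.33333
q = 9 (q = Add(6, Mul(-1, -3)) = Add(6, 3) = 9)
Mul(Mul(Mul(-34, W), q), Function('Y')(-9)) = Mul(Mul(Mul(-34, Rational(-1, 3)), 9), Add(-2, Pow(Add(-4, -9), 2))) = Mul(Mul(Rational(34, 3), 9), Add(-2, Pow(-13, 2))) = Mul(102, Add(-2, 169)) = Mul(102, 167) = 17034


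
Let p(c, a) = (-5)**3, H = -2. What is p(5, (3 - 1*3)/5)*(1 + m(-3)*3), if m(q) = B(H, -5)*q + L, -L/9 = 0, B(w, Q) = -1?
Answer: -1250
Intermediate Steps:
L = 0 (L = -9*0 = 0)
m(q) = -q (m(q) = -q + 0 = -q)
p(c, a) = -125
p(5, (3 - 1*3)/5)*(1 + m(-3)*3) = -125*(1 - 1*(-3)*3) = -125*(1 + 3*3) = -125*(1 + 9) = -125*10 = -1250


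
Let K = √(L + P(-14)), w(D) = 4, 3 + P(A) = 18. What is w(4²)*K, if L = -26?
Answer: 4*I*√11 ≈ 13.266*I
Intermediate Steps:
P(A) = 15 (P(A) = -3 + 18 = 15)
K = I*√11 (K = √(-26 + 15) = √(-11) = I*√11 ≈ 3.3166*I)
w(4²)*K = 4*(I*√11) = 4*I*√11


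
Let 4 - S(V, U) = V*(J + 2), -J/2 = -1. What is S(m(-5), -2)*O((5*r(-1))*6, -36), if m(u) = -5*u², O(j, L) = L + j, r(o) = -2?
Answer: -48384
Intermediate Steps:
J = 2 (J = -2*(-1) = 2)
S(V, U) = 4 - 4*V (S(V, U) = 4 - V*(2 + 2) = 4 - V*4 = 4 - 4*V)
S(m(-5), -2)*O((5*r(-1))*6, -36) = (4 - (-20)*(-5)²)*(-36 + (5*(-2))*6) = (4 - (-20)*25)*(-36 - 10*6) = (4 - 4*(-125))*(-36 - 60) = (4 + 500)*(-96) = 504*(-96) = -48384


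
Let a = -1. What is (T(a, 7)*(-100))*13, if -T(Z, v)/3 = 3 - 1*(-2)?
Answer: 19500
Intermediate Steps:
T(Z, v) = -15 (T(Z, v) = -3*(3 - 1*(-2)) = -3*(3 + 2) = -3*5 = -15)
(T(a, 7)*(-100))*13 = -15*(-100)*13 = 1500*13 = 19500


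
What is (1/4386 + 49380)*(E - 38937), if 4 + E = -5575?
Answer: -4820652797698/2193 ≈ -2.1982e+9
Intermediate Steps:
E = -5579 (E = -4 - 5575 = -5579)
(1/4386 + 49380)*(E - 38937) = (1/4386 + 49380)*(-5579 - 38937) = (1/4386 + 49380)*(-44516) = (216580681/4386)*(-44516) = -4820652797698/2193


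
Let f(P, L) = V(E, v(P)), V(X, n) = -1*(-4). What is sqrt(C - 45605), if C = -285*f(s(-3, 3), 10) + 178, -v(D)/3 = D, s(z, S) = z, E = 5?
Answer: I*sqrt(46567) ≈ 215.79*I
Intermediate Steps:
v(D) = -3*D
V(X, n) = 4
f(P, L) = 4
C = -962 (C = -285*4 + 178 = -1140 + 178 = -962)
sqrt(C - 45605) = sqrt(-962 - 45605) = sqrt(-46567) = I*sqrt(46567)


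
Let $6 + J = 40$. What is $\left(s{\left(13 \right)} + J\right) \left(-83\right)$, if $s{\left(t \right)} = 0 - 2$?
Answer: $-2656$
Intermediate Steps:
$s{\left(t \right)} = -2$ ($s{\left(t \right)} = 0 - 2 = -2$)
$J = 34$ ($J = -6 + 40 = 34$)
$\left(s{\left(13 \right)} + J\right) \left(-83\right) = \left(-2 + 34\right) \left(-83\right) = 32 \left(-83\right) = -2656$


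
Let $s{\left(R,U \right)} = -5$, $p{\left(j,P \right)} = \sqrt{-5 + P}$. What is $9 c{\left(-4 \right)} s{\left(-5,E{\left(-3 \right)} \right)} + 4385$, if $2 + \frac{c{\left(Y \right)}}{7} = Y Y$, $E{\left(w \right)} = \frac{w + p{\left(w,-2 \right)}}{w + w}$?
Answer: $-25$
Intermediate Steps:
$E{\left(w \right)} = \frac{w + i \sqrt{7}}{2 w}$ ($E{\left(w \right)} = \frac{w + \sqrt{-5 - 2}}{w + w} = \frac{w + \sqrt{-7}}{2 w} = \left(w + i \sqrt{7}\right) \frac{1}{2 w} = \frac{w + i \sqrt{7}}{2 w}$)
$c{\left(Y \right)} = -14 + 7 Y^{2}$ ($c{\left(Y \right)} = -14 + 7 Y Y = -14 + 7 Y^{2}$)
$9 c{\left(-4 \right)} s{\left(-5,E{\left(-3 \right)} \right)} + 4385 = 9 \left(-14 + 7 \left(-4\right)^{2}\right) \left(-5\right) + 4385 = 9 \left(-14 + 7 \cdot 16\right) \left(-5\right) + 4385 = 9 \left(-14 + 112\right) \left(-5\right) + 4385 = 9 \cdot 98 \left(-5\right) + 4385 = 882 \left(-5\right) + 4385 = -4410 + 4385 = -25$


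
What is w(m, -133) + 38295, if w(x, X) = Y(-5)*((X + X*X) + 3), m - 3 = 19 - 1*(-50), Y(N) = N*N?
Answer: 477270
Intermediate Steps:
Y(N) = N**2
m = 72 (m = 3 + (19 - 1*(-50)) = 3 + (19 + 50) = 3 + 69 = 72)
w(x, X) = 75 + 25*X + 25*X**2 (w(x, X) = (-5)**2*((X + X*X) + 3) = 25*((X + X**2) + 3) = 25*(3 + X + X**2) = 75 + 25*X + 25*X**2)
w(m, -133) + 38295 = (75 + 25*(-133) + 25*(-133)**2) + 38295 = (75 - 3325 + 25*17689) + 38295 = (75 - 3325 + 442225) + 38295 = 438975 + 38295 = 477270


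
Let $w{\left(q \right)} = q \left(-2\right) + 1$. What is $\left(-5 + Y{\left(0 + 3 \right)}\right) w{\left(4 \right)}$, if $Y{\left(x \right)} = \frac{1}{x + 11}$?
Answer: $\frac{69}{2} \approx 34.5$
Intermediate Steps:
$w{\left(q \right)} = 1 - 2 q$ ($w{\left(q \right)} = - 2 q + 1 = 1 - 2 q$)
$Y{\left(x \right)} = \frac{1}{11 + x}$
$\left(-5 + Y{\left(0 + 3 \right)}\right) w{\left(4 \right)} = \left(-5 + \frac{1}{11 + \left(0 + 3\right)}\right) \left(1 - 8\right) = \left(-5 + \frac{1}{11 + 3}\right) \left(1 - 8\right) = \left(-5 + \frac{1}{14}\right) \left(-7\right) = \left(- \frac{69}{14}\right) \left(-7\right) = \frac{69}{2}$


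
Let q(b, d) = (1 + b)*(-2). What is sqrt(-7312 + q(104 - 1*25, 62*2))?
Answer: 4*I*sqrt(467) ≈ 86.441*I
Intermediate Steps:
q(b, d) = -2 - 2*b
sqrt(-7312 + q(104 - 1*25, 62*2)) = sqrt(-7312 + (-2 - 2*(104 - 1*25))) = sqrt(-7312 + (-2 - 2*(104 - 25))) = sqrt(-7312 + (-2 - 2*79)) = sqrt(-7312 + (-2 - 158)) = sqrt(-7312 - 160) = sqrt(-7472) = 4*I*sqrt(467)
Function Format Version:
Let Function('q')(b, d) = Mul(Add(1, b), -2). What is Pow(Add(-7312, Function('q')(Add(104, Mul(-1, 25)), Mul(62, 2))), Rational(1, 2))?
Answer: Mul(4, I, Pow(467, Rational(1, 2))) ≈ Mul(86.441, I)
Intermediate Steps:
Function('q')(b, d) = Add(-2, Mul(-2, b))
Pow(Add(-7312, Function('q')(Add(104, Mul(-1, 25)), Mul(62, 2))), Rational(1, 2)) = Pow(Add(-7312, Add(-2, Mul(-2, Add(104, Mul(-1, 25))))), Rational(1, 2)) = Pow(Add(-7312, Add(-2, Mul(-2, Add(104, -25)))), Rational(1, 2)) = Pow(Add(-7312, Add(-2, Mul(-2, 79))), Rational(1, 2)) = Pow(Add(-7312, Add(-2, -158)), Rational(1, 2)) = Pow(Add(-7312, -160), Rational(1, 2)) = Pow(-7472, Rational(1, 2)) = Mul(4, I, Pow(467, Rational(1, 2)))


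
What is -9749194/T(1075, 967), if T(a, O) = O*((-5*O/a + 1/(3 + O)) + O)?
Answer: -893711828/85321311 ≈ -10.475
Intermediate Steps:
T(a, O) = O*(O + 1/(3 + O) - 5*O/a) (T(a, O) = O*((-5*O/a + 1/(3 + O)) + O) = O*((1/(3 + O) - 5*O/a) + O) = O*(O + 1/(3 + O) - 5*O/a))
-9749194/T(1075, 967) = -9749194*1075*(3 + 967)/(967*(1075 - 15*967 - 5*967**2 + 1075*967**2 + 3*967*1075)) = -9749194*1042750/(967*(1075 - 14505 - 5*935089 + 1075*935089 + 3118575)) = -9749194*1042750/(967*(1075 - 14505 - 4675445 + 1005220675 + 3118575)) = -9749194/(967*(1/1075)*(1/970)*1003650375) = -9749194/7764239301/8342 = -9749194*8342/7764239301 = -893711828/85321311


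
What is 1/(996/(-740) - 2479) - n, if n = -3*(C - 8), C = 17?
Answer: 12389143/458864 ≈ 27.000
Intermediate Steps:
n = -27 (n = -3*(17 - 8) = -3*9 = -27)
1/(996/(-740) - 2479) - n = 1/(996/(-740) - 2479) - 1*(-27) = 1/(996*(-1/740) - 2479) + 27 = 1/(-249/185 - 2479) + 27 = 1/(-458864/185) + 27 = -185/458864 + 27 = 12389143/458864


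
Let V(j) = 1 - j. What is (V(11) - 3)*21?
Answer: -273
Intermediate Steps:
(V(11) - 3)*21 = ((1 - 1*11) - 3)*21 = ((1 - 11) - 3)*21 = (-10 - 3)*21 = -13*21 = -273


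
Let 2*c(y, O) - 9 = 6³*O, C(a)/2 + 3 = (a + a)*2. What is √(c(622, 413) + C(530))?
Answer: √195370/2 ≈ 221.00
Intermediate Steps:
C(a) = -6 + 8*a (C(a) = -6 + 2*((a + a)*2) = -6 + 2*((2*a)*2) = -6 + 2*(4*a) = -6 + 8*a)
c(y, O) = 9/2 + 108*O (c(y, O) = 9/2 + (6³*O)/2 = 9/2 + (216*O)/2 = 9/2 + 108*O)
√(c(622, 413) + C(530)) = √((9/2 + 108*413) + (-6 + 8*530)) = √((9/2 + 44604) + (-6 + 4240)) = √(89217/2 + 4234) = √(97685/2) = √195370/2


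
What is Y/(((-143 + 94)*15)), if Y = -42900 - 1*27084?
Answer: 23328/245 ≈ 95.216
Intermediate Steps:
Y = -69984 (Y = -42900 - 27084 = -69984)
Y/(((-143 + 94)*15)) = -69984*1/(15*(-143 + 94)) = -69984/((-49*15)) = -69984/(-735) = -69984*(-1/735) = 23328/245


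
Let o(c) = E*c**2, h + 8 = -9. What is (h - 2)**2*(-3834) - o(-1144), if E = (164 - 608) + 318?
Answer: 163516662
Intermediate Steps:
h = -17 (h = -8 - 9 = -17)
E = -126 (E = -444 + 318 = -126)
o(c) = -126*c**2
(h - 2)**2*(-3834) - o(-1144) = (-17 - 2)**2*(-3834) - (-126)*(-1144)**2 = (-19)**2*(-3834) - (-126)*1308736 = 361*(-3834) - 1*(-164900736) = -1384074 + 164900736 = 163516662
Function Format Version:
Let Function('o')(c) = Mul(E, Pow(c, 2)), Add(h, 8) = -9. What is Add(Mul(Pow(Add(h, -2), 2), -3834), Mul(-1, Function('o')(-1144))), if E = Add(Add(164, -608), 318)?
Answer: 163516662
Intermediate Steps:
h = -17 (h = Add(-8, -9) = -17)
E = -126 (E = Add(-444, 318) = -126)
Function('o')(c) = Mul(-126, Pow(c, 2))
Add(Mul(Pow(Add(h, -2), 2), -3834), Mul(-1, Function('o')(-1144))) = Add(Mul(Pow(Add(-17, -2), 2), -3834), Mul(-1, Mul(-126, Pow(-1144, 2)))) = Add(Mul(Pow(-19, 2), -3834), Mul(-1, Mul(-126, 1308736))) = Add(Mul(361, -3834), Mul(-1, -164900736)) = Add(-1384074, 164900736) = 163516662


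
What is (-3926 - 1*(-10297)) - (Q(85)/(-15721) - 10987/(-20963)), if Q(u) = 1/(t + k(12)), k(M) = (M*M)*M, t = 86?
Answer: 3808401792474647/597820611922 ≈ 6370.5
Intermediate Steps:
k(M) = M**3 (k(M) = M**2*M = M**3)
Q(u) = 1/1814 (Q(u) = 1/(86 + 12**3) = 1/(86 + 1728) = 1/1814)
(-3926 - 1*(-10297)) - (Q(85)/(-15721) - 10987/(-20963)) = (-3926 - 1*(-10297)) - ((1/1814)/(-15721) - 10987/(-20963)) = (-3926 + 10297) - ((1/1814)*(-1/15721) - 10987*(-1/20963)) = 6371 - (-1/28517894 + 10987/20963) = 6371 - 1*313326080415/597820611922 = 6371 - 313326080415/597820611922 = 3808401792474647/597820611922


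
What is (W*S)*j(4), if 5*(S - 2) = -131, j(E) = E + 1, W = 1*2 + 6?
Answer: -968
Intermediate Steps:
W = 8 (W = 2 + 6 = 8)
j(E) = 1 + E
S = -121/5 (S = 2 + (1/5)*(-131) = 2 - 131/5 = -121/5 ≈ -24.200)
(W*S)*j(4) = (8*(-121/5))*(1 + 4) = -968/5*5 = -968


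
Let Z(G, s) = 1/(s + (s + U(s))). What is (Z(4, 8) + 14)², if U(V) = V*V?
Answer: 1256641/6400 ≈ 196.35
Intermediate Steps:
U(V) = V²
Z(G, s) = 1/(s² + 2*s) (Z(G, s) = 1/(s + (s + s²)) = 1/(s² + 2*s))
(Z(4, 8) + 14)² = (1/(8*(2 + 8)) + 14)² = ((⅛)/10 + 14)² = ((⅛)*(⅒) + 14)² = (1/80 + 14)² = (1121/80)² = 1256641/6400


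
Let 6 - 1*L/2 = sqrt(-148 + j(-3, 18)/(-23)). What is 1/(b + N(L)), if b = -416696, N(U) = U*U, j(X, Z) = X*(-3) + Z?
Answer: 23*I/(12*(-799535*I + 4*sqrt(78913))) ≈ -2.3972e-6 + 3.369e-9*I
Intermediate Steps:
j(X, Z) = Z - 3*X (j(X, Z) = -3*X + Z = Z - 3*X)
L = 12 - 2*I*sqrt(78913)/23 (L = 12 - 2*sqrt(-148 + (18 - 3*(-3))/(-23)) = 12 - 2*sqrt(-148 + (18 + 9)*(-1/23)) = 12 - 2*sqrt(-148 + 27*(-1/23)) = 12 - 2*sqrt(-148 - 27/23) = 12 - 2*I*sqrt(78913)/23 ≈ 12.0 - 24.427*I)
N(U) = U**2
1/(b + N(L)) = 1/(-416696 + (12 - 2*I*sqrt(78913)/23)**2)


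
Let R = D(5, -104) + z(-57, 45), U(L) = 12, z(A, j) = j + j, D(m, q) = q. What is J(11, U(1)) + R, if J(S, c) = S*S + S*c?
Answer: 239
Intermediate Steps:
z(A, j) = 2*j
J(S, c) = S² + S*c
R = -14 (R = -104 + 2*45 = -104 + 90 = -14)
J(11, U(1)) + R = 11*(11 + 12) - 14 = 11*23 - 14 = 253 - 14 = 239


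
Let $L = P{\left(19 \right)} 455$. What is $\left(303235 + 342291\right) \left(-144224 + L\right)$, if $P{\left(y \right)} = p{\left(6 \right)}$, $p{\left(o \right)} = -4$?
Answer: $-94275199144$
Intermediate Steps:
$P{\left(y \right)} = -4$
$L = -1820$ ($L = \left(-4\right) 455 = -1820$)
$\left(303235 + 342291\right) \left(-144224 + L\right) = \left(303235 + 342291\right) \left(-144224 - 1820\right) = 645526 \left(-146044\right) = -94275199144$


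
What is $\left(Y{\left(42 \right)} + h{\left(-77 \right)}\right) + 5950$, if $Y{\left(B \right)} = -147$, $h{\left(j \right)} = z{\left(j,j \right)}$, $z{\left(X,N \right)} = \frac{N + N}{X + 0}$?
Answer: $5805$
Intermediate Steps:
$z{\left(X,N \right)} = \frac{2 N}{X}$
$h{\left(j \right)} = 2$ ($h{\left(j \right)} = \frac{2 j}{j} = 2$)
$\left(Y{\left(42 \right)} + h{\left(-77 \right)}\right) + 5950 = \left(-147 + 2\right) + 5950 = -145 + 5950 = 5805$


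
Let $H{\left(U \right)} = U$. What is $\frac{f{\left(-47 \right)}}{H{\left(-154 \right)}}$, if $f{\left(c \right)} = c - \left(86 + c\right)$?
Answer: $\frac{43}{77} \approx 0.55844$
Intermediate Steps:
$f{\left(c \right)} = -86$
$\frac{f{\left(-47 \right)}}{H{\left(-154 \right)}} = - \frac{86}{-154} = \left(-86\right) \left(- \frac{1}{154}\right) = \frac{43}{77}$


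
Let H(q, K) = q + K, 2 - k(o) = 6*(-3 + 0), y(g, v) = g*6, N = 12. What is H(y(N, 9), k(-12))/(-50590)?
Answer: -46/25295 ≈ -0.0018185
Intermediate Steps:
y(g, v) = 6*g
k(o) = 20 (k(o) = 2 - 6*(-3 + 0) = 2 - 6*(-3) = 2 - 1*(-18) = 2 + 18 = 20)
H(q, K) = K + q
H(y(N, 9), k(-12))/(-50590) = (20 + 6*12)/(-50590) = (20 + 72)*(-1/50590) = 92*(-1/50590) = -46/25295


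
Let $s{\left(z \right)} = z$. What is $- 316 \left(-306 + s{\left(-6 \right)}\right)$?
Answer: $98592$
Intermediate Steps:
$- 316 \left(-306 + s{\left(-6 \right)}\right) = - 316 \left(-306 - 6\right) = \left(-316\right) \left(-312\right) = 98592$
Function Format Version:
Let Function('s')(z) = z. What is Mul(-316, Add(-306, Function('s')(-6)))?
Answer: 98592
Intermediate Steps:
Mul(-316, Add(-306, Function('s')(-6))) = Mul(-316, Add(-306, -6)) = Mul(-316, -312) = 98592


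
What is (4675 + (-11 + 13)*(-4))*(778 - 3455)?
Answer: -12493559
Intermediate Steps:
(4675 + (-11 + 13)*(-4))*(778 - 3455) = (4675 + 2*(-4))*(-2677) = (4675 - 8)*(-2677) = 4667*(-2677) = -12493559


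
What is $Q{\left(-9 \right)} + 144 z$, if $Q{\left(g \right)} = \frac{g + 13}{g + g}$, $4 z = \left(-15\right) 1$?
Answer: $- \frac{4862}{9} \approx -540.22$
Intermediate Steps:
$z = - \frac{15}{4}$ ($z = \frac{\left(-15\right) 1}{4} = \frac{1}{4} \left(-15\right) = - \frac{15}{4} \approx -3.75$)
$Q{\left(g \right)} = \frac{13 + g}{2 g}$
$Q{\left(-9 \right)} + 144 z = \frac{13 - 9}{2 \left(-9\right)} + 144 \left(- \frac{15}{4}\right) = \frac{1}{2} \left(- \frac{1}{9}\right) 4 - 540 = - \frac{2}{9} - 540 = - \frac{4862}{9}$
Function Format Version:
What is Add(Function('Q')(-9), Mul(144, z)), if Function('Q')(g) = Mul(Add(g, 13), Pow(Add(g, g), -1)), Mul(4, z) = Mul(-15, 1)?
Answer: Rational(-4862, 9) ≈ -540.22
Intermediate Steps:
z = Rational(-15, 4) (z = Mul(Rational(1, 4), Mul(-15, 1)) = Mul(Rational(1, 4), -15) = Rational(-15, 4) ≈ -3.7500)
Function('Q')(g) = Mul(Rational(1, 2), Pow(g, -1), Add(13, g)) (Function('Q')(g) = Mul(Add(13, g), Pow(Mul(2, g), -1)) = Mul(Add(13, g), Mul(Rational(1, 2), Pow(g, -1))) = Mul(Rational(1, 2), Pow(g, -1), Add(13, g)))
Add(Function('Q')(-9), Mul(144, z)) = Add(Mul(Rational(1, 2), Pow(-9, -1), Add(13, -9)), Mul(144, Rational(-15, 4))) = Add(Mul(Rational(1, 2), Rational(-1, 9), 4), -540) = Add(Rational(-2, 9), -540) = Rational(-4862, 9)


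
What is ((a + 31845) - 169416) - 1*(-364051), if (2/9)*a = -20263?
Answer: 270593/2 ≈ 1.3530e+5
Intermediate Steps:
a = -182367/2 (a = (9/2)*(-20263) = -182367/2 ≈ -91184.)
((a + 31845) - 169416) - 1*(-364051) = ((-182367/2 + 31845) - 169416) - 1*(-364051) = (-118677/2 - 169416) + 364051 = -457509/2 + 364051 = 270593/2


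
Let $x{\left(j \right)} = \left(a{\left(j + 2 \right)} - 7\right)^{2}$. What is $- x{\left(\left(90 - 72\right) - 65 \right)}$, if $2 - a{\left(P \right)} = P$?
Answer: $-1600$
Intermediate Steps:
$a{\left(P \right)} = 2 - P$
$x{\left(j \right)} = \left(-7 - j\right)^{2}$ ($x{\left(j \right)} = \left(\left(2 - \left(j + 2\right)\right) - 7\right)^{2} = \left(\left(2 - \left(2 + j\right)\right) - 7\right)^{2} = \left(- j - 7\right)^{2} = \left(-7 - j\right)^{2}$)
$- x{\left(\left(90 - 72\right) - 65 \right)} = - \left(7 + \left(\left(90 - 72\right) - 65\right)\right)^{2} = - \left(7 + \left(18 - 65\right)\right)^{2} = - \left(7 - 47\right)^{2} = - \left(-40\right)^{2} = \left(-1\right) 1600 = -1600$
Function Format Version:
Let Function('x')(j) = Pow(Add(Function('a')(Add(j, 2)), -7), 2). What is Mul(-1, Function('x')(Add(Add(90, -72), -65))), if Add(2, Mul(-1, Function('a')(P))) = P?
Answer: -1600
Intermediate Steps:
Function('a')(P) = Add(2, Mul(-1, P))
Function('x')(j) = Pow(Add(-7, Mul(-1, j)), 2) (Function('x')(j) = Pow(Add(Add(2, Mul(-1, Add(j, 2))), -7), 2) = Pow(Add(Add(2, Mul(-1, Add(2, j))), -7), 2) = Pow(Add(Add(2, Add(-2, Mul(-1, j))), -7), 2) = Pow(Add(Mul(-1, j), -7), 2) = Pow(Add(-7, Mul(-1, j)), 2))
Mul(-1, Function('x')(Add(Add(90, -72), -65))) = Mul(-1, Pow(Add(7, Add(Add(90, -72), -65)), 2)) = Mul(-1, Pow(Add(7, Add(18, -65)), 2)) = Mul(-1, Pow(Add(7, -47), 2)) = Mul(-1, Pow(-40, 2)) = Mul(-1, 1600) = -1600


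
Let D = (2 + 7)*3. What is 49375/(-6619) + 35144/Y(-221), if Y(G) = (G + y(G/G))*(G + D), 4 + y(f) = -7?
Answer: -248706483/37238494 ≈ -6.6787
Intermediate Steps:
y(f) = -11 (y(f) = -4 - 7 = -11)
D = 27 (D = 9*3 = 27)
Y(G) = (-11 + G)*(27 + G) (Y(G) = (G - 11)*(G + 27) = (-11 + G)*(27 + G))
49375/(-6619) + 35144/Y(-221) = 49375/(-6619) + 35144/(-297 + (-221)**2 + 16*(-221)) = 49375*(-1/6619) + 35144/(-297 + 48841 - 3536) = -49375/6619 + 35144/45008 = -49375/6619 + 35144*(1/45008) = -49375/6619 + 4393/5626 = -248706483/37238494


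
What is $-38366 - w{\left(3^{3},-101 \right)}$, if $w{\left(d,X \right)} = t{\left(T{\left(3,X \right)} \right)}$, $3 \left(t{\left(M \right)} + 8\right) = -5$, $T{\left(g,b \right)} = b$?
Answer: $- \frac{115069}{3} \approx -38356.0$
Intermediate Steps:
$t{\left(M \right)} = - \frac{29}{3}$ ($t{\left(M \right)} = -8 + \frac{1}{3} \left(-5\right) = -8 - \frac{5}{3} = - \frac{29}{3}$)
$w{\left(d,X \right)} = - \frac{29}{3}$
$-38366 - w{\left(3^{3},-101 \right)} = -38366 - - \frac{29}{3} = -38366 + \frac{29}{3} = - \frac{115069}{3}$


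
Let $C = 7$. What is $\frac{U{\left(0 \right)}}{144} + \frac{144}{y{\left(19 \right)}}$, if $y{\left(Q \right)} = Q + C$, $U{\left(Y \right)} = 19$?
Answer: $\frac{10615}{1872} \approx 5.6704$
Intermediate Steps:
$y{\left(Q \right)} = 7 + Q$ ($y{\left(Q \right)} = Q + 7 = 7 + Q$)
$\frac{U{\left(0 \right)}}{144} + \frac{144}{y{\left(19 \right)}} = \frac{19}{144} + \frac{144}{7 + 19} = 19 \cdot \frac{1}{144} + \frac{144}{26} = \frac{19}{144} + 144 \cdot \frac{1}{26} = \frac{19}{144} + \frac{72}{13} = \frac{10615}{1872}$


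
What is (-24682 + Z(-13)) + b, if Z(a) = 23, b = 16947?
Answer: -7712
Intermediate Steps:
(-24682 + Z(-13)) + b = (-24682 + 23) + 16947 = -24659 + 16947 = -7712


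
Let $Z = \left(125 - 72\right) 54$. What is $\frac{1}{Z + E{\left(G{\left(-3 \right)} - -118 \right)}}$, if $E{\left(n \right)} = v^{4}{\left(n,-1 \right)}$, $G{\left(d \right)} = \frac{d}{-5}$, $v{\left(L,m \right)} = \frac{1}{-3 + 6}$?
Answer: $\frac{81}{231823} \approx 0.0003494$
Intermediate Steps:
$v{\left(L,m \right)} = \frac{1}{3}$
$G{\left(d \right)} = - \frac{d}{5}$ ($G{\left(d \right)} = d \left(- \frac{1}{5}\right) = - \frac{d}{5}$)
$Z = 2862$ ($Z = 53 \cdot 54 = 2862$)
$E{\left(n \right)} = \frac{1}{81}$ ($E{\left(n \right)} = \left(\frac{1}{3}\right)^{4} = \frac{1}{81}$)
$\frac{1}{Z + E{\left(G{\left(-3 \right)} - -118 \right)}} = \frac{1}{2862 + \frac{1}{81}} = \frac{1}{\frac{231823}{81}} = \frac{81}{231823}$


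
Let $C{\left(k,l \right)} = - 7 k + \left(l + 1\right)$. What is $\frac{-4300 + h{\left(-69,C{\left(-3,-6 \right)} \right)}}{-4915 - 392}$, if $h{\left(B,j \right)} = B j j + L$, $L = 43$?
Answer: $\frac{7307}{1769} \approx 4.1306$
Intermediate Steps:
$C{\left(k,l \right)} = 1 + l - 7 k$ ($C{\left(k,l \right)} = - 7 k + \left(1 + l\right) = 1 + l - 7 k$)
$h{\left(B,j \right)} = 43 + B j^{2}$ ($h{\left(B,j \right)} = B j j + 43 = B j^{2} + 43 = 43 + B j^{2}$)
$\frac{-4300 + h{\left(-69,C{\left(-3,-6 \right)} \right)}}{-4915 - 392} = \frac{-4300 + \left(43 - 69 \left(1 - 6 - -21\right)^{2}\right)}{-4915 - 392} = \frac{-4300 + \left(43 - 69 \left(1 - 6 + 21\right)^{2}\right)}{-5307} = \left(-4300 + \left(43 - 69 \cdot 16^{2}\right)\right) \left(- \frac{1}{5307}\right) = \left(-4300 + \left(43 - 17664\right)\right) \left(- \frac{1}{5307}\right) = \left(-4300 - 17621\right) \left(- \frac{1}{5307}\right) = \left(-21921\right) \left(- \frac{1}{5307}\right) = \frac{7307}{1769}$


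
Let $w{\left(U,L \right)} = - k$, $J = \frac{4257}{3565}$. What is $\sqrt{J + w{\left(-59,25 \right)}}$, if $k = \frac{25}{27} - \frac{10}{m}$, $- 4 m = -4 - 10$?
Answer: $\frac{\sqrt{157650567270}}{224595} \approx 1.7679$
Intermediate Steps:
$m = \frac{7}{2}$ ($m = - \frac{-4 - 10}{4} = \left(- \frac{1}{4}\right) \left(-14\right) = \frac{7}{2} \approx 3.5$)
$J = \frac{4257}{3565}$ ($J = 4257 \cdot \frac{1}{3565} = \frac{4257}{3565} \approx 1.1941$)
$k = - \frac{365}{189}$ ($k = \frac{25}{27} - \frac{10}{\frac{7}{2}} = 25 \cdot \frac{1}{27} - \frac{20}{7} = \frac{25}{27} - \frac{20}{7} = - \frac{365}{189} \approx -1.9312$)
$w{\left(U,L \right)} = \frac{365}{189}$ ($w{\left(U,L \right)} = \left(-1\right) \left(- \frac{365}{189}\right) = \frac{365}{189}$)
$\sqrt{J + w{\left(-59,25 \right)}} = \sqrt{\frac{4257}{3565} + \frac{365}{189}} = \sqrt{\frac{2105798}{673785}} = \frac{\sqrt{157650567270}}{224595}$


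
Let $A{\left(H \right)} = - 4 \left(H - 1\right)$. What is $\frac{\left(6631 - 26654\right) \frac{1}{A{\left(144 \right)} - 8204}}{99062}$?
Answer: $\frac{20023}{869368112} \approx 2.3032 \cdot 10^{-5}$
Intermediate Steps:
$A{\left(H \right)} = 4 - 4 H$ ($A{\left(H \right)} = - 4 \left(-1 + H\right) = 4 - 4 H$)
$\frac{\left(6631 - 26654\right) \frac{1}{A{\left(144 \right)} - 8204}}{99062} = \frac{\left(6631 - 26654\right) \frac{1}{\left(4 - 576\right) - 8204}}{99062} = - \frac{20023}{\left(4 - 576\right) - 8204} \cdot \frac{1}{99062} = - \frac{20023}{-572 - 8204} \cdot \frac{1}{99062} = - \frac{20023}{-8776} \cdot \frac{1}{99062} = \left(-20023\right) \left(- \frac{1}{8776}\right) \frac{1}{99062} = \frac{20023}{8776} \cdot \frac{1}{99062} = \frac{20023}{869368112}$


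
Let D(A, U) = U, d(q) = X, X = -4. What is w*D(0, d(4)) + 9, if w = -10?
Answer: 49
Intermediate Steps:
d(q) = -4
w*D(0, d(4)) + 9 = -10*(-4) + 9 = 40 + 9 = 49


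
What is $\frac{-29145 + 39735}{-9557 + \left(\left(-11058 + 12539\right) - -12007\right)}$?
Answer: $\frac{10590}{3931} \approx 2.694$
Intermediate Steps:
$\frac{-29145 + 39735}{-9557 + \left(\left(-11058 + 12539\right) - -12007\right)} = \frac{10590}{-9557 + \left(1481 + 12007\right)} = \frac{10590}{-9557 + 13488} = \frac{10590}{3931}$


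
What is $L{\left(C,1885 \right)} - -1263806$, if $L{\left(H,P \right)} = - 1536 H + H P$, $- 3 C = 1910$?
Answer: $\frac{3124828}{3} \approx 1.0416 \cdot 10^{6}$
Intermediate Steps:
$C = - \frac{1910}{3}$ ($C = \left(- \frac{1}{3}\right) 1910 = - \frac{1910}{3} \approx -636.67$)
$L{\left(C,1885 \right)} - -1263806 = - \frac{1910 \left(-1536 + 1885\right)}{3} - -1263806 = \left(- \frac{1910}{3}\right) 349 + 1263806 = - \frac{666590}{3} + 1263806 = \frac{3124828}{3}$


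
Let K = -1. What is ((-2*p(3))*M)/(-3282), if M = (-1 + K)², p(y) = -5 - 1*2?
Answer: -28/1641 ≈ -0.017063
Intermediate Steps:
p(y) = -7 (p(y) = -5 - 2 = -7)
M = 4 (M = (-1 - 1)² = (-2)² = 4)
((-2*p(3))*M)/(-3282) = (-2*(-7)*4)/(-3282) = -7*4/1641 = -1/3282*56 = -28/1641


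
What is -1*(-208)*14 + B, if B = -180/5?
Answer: 2876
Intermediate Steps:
B = -36 (B = -180/5 = -30*6/5 = -36)
-1*(-208)*14 + B = -1*(-208)*14 - 36 = 208*14 - 36 = 2912 - 36 = 2876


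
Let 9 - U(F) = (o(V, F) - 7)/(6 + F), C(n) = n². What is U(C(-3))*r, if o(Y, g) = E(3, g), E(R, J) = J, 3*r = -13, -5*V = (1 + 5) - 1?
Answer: -1729/45 ≈ -38.422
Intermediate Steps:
V = -1 (V = -((1 + 5) - 1)/5 = -(6 - 1)/5 = -⅕*5 = -1)
r = -13/3 (r = (⅓)*(-13) = -13/3 ≈ -4.3333)
o(Y, g) = g
U(F) = 9 - (-7 + F)/(6 + F) (U(F) = 9 - (F - 7)/(6 + F) = 9 - (-7 + F)/(6 + F))
U(C(-3))*r = ((61 + 8*(-3)²)/(6 + (-3)²))*(-13/3) = ((61 + 8*9)/(6 + 9))*(-13/3) = ((61 + 72)/15)*(-13/3) = ((1/15)*133)*(-13/3) = (133/15)*(-13/3) = -1729/45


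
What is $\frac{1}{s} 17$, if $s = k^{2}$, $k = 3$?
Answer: $\frac{17}{9} \approx 1.8889$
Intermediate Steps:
$s = 9$ ($s = 3^{2} = 9$)
$\frac{1}{s} 17 = \frac{1}{9} \cdot 17 = \frac{17}{9}$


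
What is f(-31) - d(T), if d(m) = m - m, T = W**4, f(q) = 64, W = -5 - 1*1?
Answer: 64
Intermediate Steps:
W = -6 (W = -5 - 1 = -6)
T = 1296 (T = (-6)**4 = 1296)
d(m) = 0
f(-31) - d(T) = 64 - 1*0 = 64 + 0 = 64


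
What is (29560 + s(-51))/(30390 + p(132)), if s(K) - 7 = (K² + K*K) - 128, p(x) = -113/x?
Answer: 4572612/4011367 ≈ 1.1399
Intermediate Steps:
s(K) = -121 + 2*K² (s(K) = 7 + ((K² + K*K) - 128) = 7 + ((K² + K²) - 128) = 7 + (2*K² - 128) = 7 + (-128 + 2*K²) = -121 + 2*K²)
(29560 + s(-51))/(30390 + p(132)) = (29560 + (-121 + 2*(-51)²))/(30390 - 113/132) = (29560 + (-121 + 2*2601))/(30390 - 113*1/132) = (29560 + (-121 + 5202))/(30390 - 113/132) = (29560 + 5081)/(4011367/132) = 34641*(132/4011367) = 4572612/4011367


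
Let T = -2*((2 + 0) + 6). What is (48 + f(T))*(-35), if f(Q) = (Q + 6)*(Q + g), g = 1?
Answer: -6930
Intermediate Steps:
T = -16 (T = -2*(2 + 6) = -2*8 = -16)
f(Q) = (1 + Q)*(6 + Q) (f(Q) = (Q + 6)*(Q + 1) = (6 + Q)*(1 + Q) = (1 + Q)*(6 + Q))
(48 + f(T))*(-35) = (48 + (6 + (-16)**2 + 7*(-16)))*(-35) = (48 + (6 + 256 - 112))*(-35) = (48 + 150)*(-35) = 198*(-35) = -6930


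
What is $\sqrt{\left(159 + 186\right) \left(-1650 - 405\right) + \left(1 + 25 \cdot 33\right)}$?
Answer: $i \sqrt{708149} \approx 841.52 i$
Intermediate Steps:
$\sqrt{\left(159 + 186\right) \left(-1650 - 405\right) + \left(1 + 25 \cdot 33\right)} = \sqrt{345 \left(-2055\right) + \left(1 + 825\right)} = \sqrt{-708975 + 826} = \sqrt{-708149} = i \sqrt{708149}$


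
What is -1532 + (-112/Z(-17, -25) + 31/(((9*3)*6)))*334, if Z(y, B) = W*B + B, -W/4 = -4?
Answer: -47508827/34425 ≈ -1380.1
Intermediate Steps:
W = 16 (W = -4*(-4) = 16)
Z(y, B) = 17*B (Z(y, B) = 16*B + B = 17*B)
-1532 + (-112/Z(-17, -25) + 31/(((9*3)*6)))*334 = -1532 + (-112/(17*(-25)) + 31/(((9*3)*6)))*334 = -1532 + (-112/(-425) + 31/((27*6)))*334 = -1532 + (-112*(-1/425) + 31/162)*334 = -1532 + (112/425 + 31*(1/162))*334 = -1532 + (112/425 + 31/162)*334 = -1532 + (31319/68850)*334 = -1532 + 5230273/34425 = -47508827/34425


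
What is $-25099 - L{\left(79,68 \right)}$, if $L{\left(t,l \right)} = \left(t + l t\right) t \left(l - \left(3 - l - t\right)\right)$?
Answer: $-91318447$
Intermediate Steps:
$L{\left(t,l \right)} = t \left(t + l t\right) \left(-3 + t + 2 l\right)$ ($L{\left(t,l \right)} = \left(t + l t\right) t \left(l - \left(3 - l - t\right)\right) = \left(t + l t\right) t \left(l + \left(-3 + l + t\right)\right) = \left(t + l t\right) t \left(-3 + t + 2 l\right) = t \left(t + l t\right) \left(-3 + t + 2 l\right)$)
$-25099 - L{\left(79,68 \right)} = -25099 - 79^{2} \left(-3 + 79 - 68 + 2 \cdot 68^{2} + 68 \cdot 79\right) = -25099 - 6241 \left(-3 + 79 - 68 + 2 \cdot 4624 + 5372\right) = -25099 - 6241 \left(-3 + 79 - 68 + 9248 + 5372\right) = -25099 - 6241 \cdot 14628 = -25099 - 91293348 = -91318447$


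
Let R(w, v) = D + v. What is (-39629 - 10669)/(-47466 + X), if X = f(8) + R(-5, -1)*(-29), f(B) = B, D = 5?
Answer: 8383/7929 ≈ 1.0573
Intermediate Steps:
R(w, v) = 5 + v
X = -108 (X = 8 + (5 - 1)*(-29) = 8 + 4*(-29) = 8 - 116 = -108)
(-39629 - 10669)/(-47466 + X) = (-39629 - 10669)/(-47466 - 108) = -50298/(-47574) = -50298*(-1/47574) = 8383/7929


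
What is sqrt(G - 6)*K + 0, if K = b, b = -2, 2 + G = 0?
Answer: -4*I*sqrt(2) ≈ -5.6569*I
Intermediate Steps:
G = -2 (G = -2 + 0 = -2)
K = -2
sqrt(G - 6)*K + 0 = sqrt(-2 - 6)*(-2) + 0 = sqrt(-8)*(-2) + 0 = (2*I*sqrt(2))*(-2) + 0 = -4*I*sqrt(2) + 0 = -4*I*sqrt(2)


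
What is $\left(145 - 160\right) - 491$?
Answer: $-506$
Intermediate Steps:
$\left(145 - 160\right) - 491 = -15 - 491 = -506$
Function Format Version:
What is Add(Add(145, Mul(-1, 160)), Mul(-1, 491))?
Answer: -506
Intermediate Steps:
Add(Add(145, Mul(-1, 160)), Mul(-1, 491)) = Add(Add(145, -160), -491) = Add(-15, -491) = -506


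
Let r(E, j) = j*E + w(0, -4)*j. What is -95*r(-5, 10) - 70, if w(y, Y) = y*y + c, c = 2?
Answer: 2780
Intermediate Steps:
w(y, Y) = 2 + y² (w(y, Y) = y*y + 2 = y² + 2 = 2 + y²)
r(E, j) = 2*j + E*j (r(E, j) = j*E + (2 + 0²)*j = E*j + (2 + 0)*j = E*j + 2*j = 2*j + E*j)
-95*r(-5, 10) - 70 = -950*(2 - 5) - 70 = -950*(-3) - 70 = -95*(-30) - 70 = 2850 - 70 = 2780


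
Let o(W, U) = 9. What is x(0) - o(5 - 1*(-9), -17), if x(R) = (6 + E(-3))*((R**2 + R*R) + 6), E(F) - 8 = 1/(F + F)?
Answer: 74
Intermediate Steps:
E(F) = 8 + 1/(2*F) (E(F) = 8 + 1/(F + F) = 8 + 1/(2*F))
x(R) = 83 + 83*R**2/3 (x(R) = (6 + (8 + (1/2)/(-3)))*((R**2 + R*R) + 6) = (6 + (8 + (1/2)*(-1/3)))*((R**2 + R**2) + 6) = (6 + (8 - 1/6))*(2*R**2 + 6) = (6 + 47/6)*(6 + 2*R**2) = 83*(6 + 2*R**2)/6 = 83 + 83*R**2/3)
x(0) - o(5 - 1*(-9), -17) = (83 + (83/3)*0**2) - 1*9 = (83 + (83/3)*0) - 9 = (83 + 0) - 9 = 83 - 9 = 74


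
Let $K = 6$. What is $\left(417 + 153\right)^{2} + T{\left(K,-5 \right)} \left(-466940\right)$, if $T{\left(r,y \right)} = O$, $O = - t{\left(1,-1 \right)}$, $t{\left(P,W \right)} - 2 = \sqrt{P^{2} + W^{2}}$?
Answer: $1258780 + 466940 \sqrt{2} \approx 1.9191 \cdot 10^{6}$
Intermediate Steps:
$t{\left(P,W \right)} = 2 + \sqrt{P^{2} + W^{2}}$
$O = -2 - \sqrt{2}$ ($O = - (2 + \sqrt{1^{2} + \left(-1\right)^{2}}) = - (2 + \sqrt{1 + 1}) = - (2 + \sqrt{2}) = -2 - \sqrt{2} \approx -3.4142$)
$T{\left(r,y \right)} = -2 - \sqrt{2}$
$\left(417 + 153\right)^{2} + T{\left(K,-5 \right)} \left(-466940\right) = \left(417 + 153\right)^{2} + \left(-2 - \sqrt{2}\right) \left(-466940\right) = 570^{2} + \left(933880 + 466940 \sqrt{2}\right) = 324900 + \left(933880 + 466940 \sqrt{2}\right) = 1258780 + 466940 \sqrt{2}$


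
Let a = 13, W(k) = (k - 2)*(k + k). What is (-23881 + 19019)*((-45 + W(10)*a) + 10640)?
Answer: -61625850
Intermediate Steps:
W(k) = 2*k*(-2 + k) (W(k) = (-2 + k)*(2*k) = 2*k*(-2 + k))
(-23881 + 19019)*((-45 + W(10)*a) + 10640) = (-23881 + 19019)*((-45 + (2*10*(-2 + 10))*13) + 10640) = -4862*((-45 + (2*10*8)*13) + 10640) = -4862*((-45 + 160*13) + 10640) = -4862*((-45 + 2080) + 10640) = -4862*(2035 + 10640) = -4862*12675 = -61625850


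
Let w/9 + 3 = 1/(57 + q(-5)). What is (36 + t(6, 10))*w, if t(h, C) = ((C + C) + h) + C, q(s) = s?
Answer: -25110/13 ≈ -1931.5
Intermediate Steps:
t(h, C) = h + 3*C (t(h, C) = (2*C + h) + C = (h + 2*C) + C = h + 3*C)
w = -1395/52 (w = -27 + 9/(57 - 5) = -27 + 9/52 = -1395/52 ≈ -26.827)
(36 + t(6, 10))*w = (36 + (6 + 3*10))*(-1395/52) = (36 + (6 + 30))*(-1395/52) = (36 + 36)*(-1395/52) = 72*(-1395/52) = -25110/13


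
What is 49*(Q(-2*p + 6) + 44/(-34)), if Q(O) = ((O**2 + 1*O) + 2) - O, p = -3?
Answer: 120540/17 ≈ 7090.6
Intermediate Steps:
Q(O) = 2 + O**2 (Q(O) = ((O**2 + O) + 2) - O = ((O + O**2) + 2) - O = (2 + O + O**2) - O = 2 + O**2)
49*(Q(-2*p + 6) + 44/(-34)) = 49*((2 + (-2*(-3) + 6)**2) + 44/(-34)) = 49*((2 + (6 + 6)**2) + 44*(-1/34)) = 49*((2 + 12**2) - 22/17) = 49*((2 + 144) - 22/17) = 49*(146 - 22/17) = 49*(2460/17) = 120540/17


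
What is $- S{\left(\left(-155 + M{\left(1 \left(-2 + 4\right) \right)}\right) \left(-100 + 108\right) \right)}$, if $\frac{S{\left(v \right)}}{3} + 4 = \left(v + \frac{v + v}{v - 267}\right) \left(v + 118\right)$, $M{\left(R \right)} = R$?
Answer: $- \frac{287959836}{71} \approx -4.0558 \cdot 10^{6}$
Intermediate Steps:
$S{\left(v \right)} = -12 + 3 \left(118 + v\right) \left(v + \frac{2 v}{-267 + v}\right)$ ($S{\left(v \right)} = -12 + 3 \left(v + \frac{v + v}{v - 267}\right) \left(v + 118\right) = -12 + 3 \left(v + \frac{2 v}{-267 + v}\right) \left(118 + v\right) = -12 + 3 \left(118 + v\right) \left(v + \frac{2 v}{-267 + v}\right)$)
$- S{\left(\left(-155 + M{\left(1 \left(-2 + 4\right) \right)}\right) \left(-100 + 108\right) \right)} = - \frac{3 \left(1068 + \left(\left(-155 + 1 \left(-2 + 4\right)\right) \left(-100 + 108\right)\right)^{3} - 31274 \left(-155 + 1 \left(-2 + 4\right)\right) \left(-100 + 108\right) - 147 \left(\left(-155 + 1 \left(-2 + 4\right)\right) \left(-100 + 108\right)\right)^{2}\right)}{-267 + \left(-155 + 1 \left(-2 + 4\right)\right) \left(-100 + 108\right)} = - \frac{3 \left(1068 + \left(\left(-155 + 1 \cdot 2\right) 8\right)^{3} - 31274 \left(-155 + 1 \cdot 2\right) 8 - 147 \left(\left(-155 + 1 \cdot 2\right) 8\right)^{2}\right)}{-267 + \left(-155 + 1 \cdot 2\right) 8} = - \frac{3 \left(1068 + \left(\left(-155 + 2\right) 8\right)^{3} - 31274 \left(-155 + 2\right) 8 - 147 \left(\left(-155 + 2\right) 8\right)^{2}\right)}{-267 + \left(-155 + 2\right) 8} = - \frac{3 \left(1068 + \left(\left(-153\right) 8\right)^{3} - 31274 \left(\left(-153\right) 8\right) - 147 \left(\left(-153\right) 8\right)^{2}\right)}{-267 - 1224} = - \frac{3 \left(1068 + \left(-1224\right)^{3} - -38279376 - 147 \left(-1224\right)^{2}\right)}{-267 - 1224} = - \frac{3 \left(1068 - 1833767424 + 38279376 - 220231872\right)}{-1491} = - \frac{3 \left(-1\right) \left(1068 - 1833767424 + 38279376 - 220231872\right)}{1491} = - \frac{3 \left(-1\right) \left(-2015718852\right)}{1491} = \left(-1\right) \frac{287959836}{71} = - \frac{287959836}{71}$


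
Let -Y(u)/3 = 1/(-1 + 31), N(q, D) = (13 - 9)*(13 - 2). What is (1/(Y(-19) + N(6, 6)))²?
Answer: 100/192721 ≈ 0.00051888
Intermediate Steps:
N(q, D) = 44 (N(q, D) = 4*11 = 44)
Y(u) = -⅒ (Y(u) = -3/(-1 + 31) = -3/30 = -3*1/30 = -⅒)
(1/(Y(-19) + N(6, 6)))² = (1/(-⅒ + 44))² = (1/(439/10))² = (10/439)² = 100/192721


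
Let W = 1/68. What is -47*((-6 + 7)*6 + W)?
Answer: -19223/68 ≈ -282.69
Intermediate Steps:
W = 1/68 ≈ 0.014706
-47*((-6 + 7)*6 + W) = -47*((-6 + 7)*6 + 1/68) = -47*(1*6 + 1/68) = -47*(6 + 1/68) = -47*409/68 = -19223/68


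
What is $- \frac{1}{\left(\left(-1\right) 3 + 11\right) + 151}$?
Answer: $- \frac{1}{159} \approx -0.0062893$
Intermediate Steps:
$- \frac{1}{\left(\left(-1\right) 3 + 11\right) + 151} = - \frac{1}{\left(-3 + 11\right) + 151} = - \frac{1}{8 + 151} = - \frac{1}{159}$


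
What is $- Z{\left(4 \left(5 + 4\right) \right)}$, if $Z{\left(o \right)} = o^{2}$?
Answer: $-1296$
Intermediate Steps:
$- Z{\left(4 \left(5 + 4\right) \right)} = - \left(4 \left(5 + 4\right)\right)^{2} = - \left(4 \cdot 9\right)^{2} = - 36^{2} = \left(-1\right) 1296 = -1296$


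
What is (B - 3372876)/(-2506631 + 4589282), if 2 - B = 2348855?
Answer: -1907243/694217 ≈ -2.7473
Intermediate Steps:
B = -2348853 (B = 2 - 1*2348855 = 2 - 2348855 = -2348853)
(B - 3372876)/(-2506631 + 4589282) = (-2348853 - 3372876)/(-2506631 + 4589282) = -5721729/2082651 = -5721729*1/2082651 = -1907243/694217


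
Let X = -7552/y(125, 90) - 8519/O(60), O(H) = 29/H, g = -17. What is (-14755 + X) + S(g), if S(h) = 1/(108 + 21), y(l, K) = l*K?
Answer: -227133744922/7014375 ≈ -32381.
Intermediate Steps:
y(l, K) = K*l
S(h) = 1/129
X = -2875272004/163125 (X = -7552/(90*125) - 8519/(29/60) = -7552/11250 - 8519/(29*(1/60)) = -7552*1/11250 - 8519/29/60 = -3776/5625 - 8519*60/29 = -3776/5625 - 511140/29 = -2875272004/163125 ≈ -17626.)
(-14755 + X) + S(g) = (-14755 - 2875272004/163125) + 1/129 = -5282181379/163125 + 1/129 = -227133744922/7014375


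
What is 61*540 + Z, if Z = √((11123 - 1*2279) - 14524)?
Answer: 32940 + 4*I*√355 ≈ 32940.0 + 75.366*I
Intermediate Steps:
Z = 4*I*√355 (Z = √((11123 - 2279) - 14524) = √(8844 - 14524) = √(-5680) = 4*I*√355 ≈ 75.366*I)
61*540 + Z = 61*540 + 4*I*√355 = 32940 + 4*I*√355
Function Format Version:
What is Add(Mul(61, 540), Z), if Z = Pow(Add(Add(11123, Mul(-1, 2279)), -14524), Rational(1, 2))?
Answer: Add(32940, Mul(4, I, Pow(355, Rational(1, 2)))) ≈ Add(32940., Mul(75.366, I))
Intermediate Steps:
Z = Mul(4, I, Pow(355, Rational(1, 2))) (Z = Pow(Add(Add(11123, -2279), -14524), Rational(1, 2)) = Pow(Add(8844, -14524), Rational(1, 2)) = Pow(-5680, Rational(1, 2)) = Mul(4, I, Pow(355, Rational(1, 2))) ≈ Mul(75.366, I))
Add(Mul(61, 540), Z) = Add(Mul(61, 540), Mul(4, I, Pow(355, Rational(1, 2)))) = Add(32940, Mul(4, I, Pow(355, Rational(1, 2))))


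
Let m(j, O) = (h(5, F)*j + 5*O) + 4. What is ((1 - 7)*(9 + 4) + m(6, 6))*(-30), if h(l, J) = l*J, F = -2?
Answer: 3120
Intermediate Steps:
h(l, J) = J*l
m(j, O) = 4 - 10*j + 5*O (m(j, O) = ((-2*5)*j + 5*O) + 4 = (-10*j + 5*O) + 4 = 4 - 10*j + 5*O)
((1 - 7)*(9 + 4) + m(6, 6))*(-30) = ((1 - 7)*(9 + 4) + (4 - 10*6 + 5*6))*(-30) = (-6*13 + (4 - 60 + 30))*(-30) = (-78 - 26)*(-30) = -104*(-30) = 3120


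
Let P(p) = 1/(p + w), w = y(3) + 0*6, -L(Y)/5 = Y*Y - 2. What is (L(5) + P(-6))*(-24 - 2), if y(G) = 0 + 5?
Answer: 3016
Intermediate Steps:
y(G) = 5
L(Y) = 10 - 5*Y² (L(Y) = -5*(Y*Y - 2) = -5*(Y² - 2) = -5*(-2 + Y²) = 10 - 5*Y²)
w = 5 (w = 5 + 0*6 = 5 + 0 = 5)
P(p) = 1/(5 + p) (P(p) = 1/(p + 5) = 1/(5 + p))
(L(5) + P(-6))*(-24 - 2) = ((10 - 5*5²) + 1/(5 - 6))*(-24 - 2) = ((10 - 5*25) + 1/(-1))*(-26) = ((10 - 125) - 1)*(-26) = (-115 - 1)*(-26) = -116*(-26) = 3016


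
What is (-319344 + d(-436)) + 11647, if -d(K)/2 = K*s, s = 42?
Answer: -271073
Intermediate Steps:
d(K) = -84*K (d(K) = -2*K*42 = -84*K)
(-319344 + d(-436)) + 11647 = (-319344 - 84*(-436)) + 11647 = (-319344 + 36624) + 11647 = -282720 + 11647 = -271073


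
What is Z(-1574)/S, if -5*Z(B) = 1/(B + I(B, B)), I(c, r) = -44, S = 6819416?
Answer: 1/55169075440 ≈ 1.8126e-11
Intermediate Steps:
Z(B) = -1/(5*(-44 + B)) (Z(B) = -1/(5*(B - 44)) = -1/(5*(-44 + B)))
Z(-1574)/S = -1/(-220 + 5*(-1574))/6819416 = -1/(-220 - 7870)*(1/6819416) = -1/(-8090)*(1/6819416) = -1*(-1/8090)*(1/6819416) = (1/8090)*(1/6819416) = 1/55169075440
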